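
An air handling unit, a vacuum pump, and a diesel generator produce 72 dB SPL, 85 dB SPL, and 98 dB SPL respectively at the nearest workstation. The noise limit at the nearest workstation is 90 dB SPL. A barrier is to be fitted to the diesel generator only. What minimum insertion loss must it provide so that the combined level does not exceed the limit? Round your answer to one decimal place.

9.8 dB

Everything except the diesel generator sums to 10^(72/10) + 10^(85/10) = 3.321e+08 in linear terms, 85.21 dB SPL.
The limit corresponds to 10^(90/10) = 1.000e+09; subtracting the fixed part leaves 6.679e+08 for the diesel generator, i.e. 88.25 dB SPL.
So the diesel generator must be reduced from 98 to 88.25 dB SPL: IL = 9.75 dB.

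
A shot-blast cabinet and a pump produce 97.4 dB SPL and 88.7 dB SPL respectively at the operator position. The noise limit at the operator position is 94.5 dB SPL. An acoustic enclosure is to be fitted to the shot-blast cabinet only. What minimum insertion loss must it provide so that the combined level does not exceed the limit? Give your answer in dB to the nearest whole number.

4 dB

The untreated sources together contribute 10^(88.7/10) = 7.413e+08, i.e. 88.70 dB SPL.
To meet 94.5 dB SPL overall, the treated shot-blast cabinet may contribute at most 10^(94.5/10) − 7.413e+08 = 2.077e+09, i.e. 93.17 dB SPL.
Required insertion loss = 97.4 − 93.17 = 4.23 dB.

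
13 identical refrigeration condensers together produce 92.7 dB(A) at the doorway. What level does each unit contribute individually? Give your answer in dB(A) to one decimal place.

81.6 dB(A)

Dividing the total intensity by 13 lowers the level by 10·log₁₀ 13 = 11.139 dB: L₁ = 92.7 − 11.139.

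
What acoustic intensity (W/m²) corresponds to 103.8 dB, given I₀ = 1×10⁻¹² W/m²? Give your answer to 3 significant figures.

0.0240 W/m²

I = I₀·10^(L/10) = 10⁻¹² × 10^(103.8/10) = 10^(-1.620).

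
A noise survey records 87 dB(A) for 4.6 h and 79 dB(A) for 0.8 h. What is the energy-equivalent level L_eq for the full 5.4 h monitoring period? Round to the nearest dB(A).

86 dB(A)

Weight each interval's intensity by its duration and average over T = 5.4 h:
Σ tᵢ·10^(Lᵢ/10) = 4.6·10^(87/10) + 0.8·10^(79/10) = 2.369e+09.
L_eq = 10·log₁₀(2.369e+09/5.4) = 86.42 dB(A).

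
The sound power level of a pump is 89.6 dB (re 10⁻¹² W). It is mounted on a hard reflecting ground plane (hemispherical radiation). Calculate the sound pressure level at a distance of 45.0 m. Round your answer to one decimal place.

The power spreads over a hemisphere of area 2π·r², so L_p = L_w − 10·log₁₀(2π·r²).
2π·r² = 1.272e+04 m², 10·log₁₀ of that is 41.046 dB.
L_p = 89.6 − 41.046 = 48.55 dB.

48.6 dB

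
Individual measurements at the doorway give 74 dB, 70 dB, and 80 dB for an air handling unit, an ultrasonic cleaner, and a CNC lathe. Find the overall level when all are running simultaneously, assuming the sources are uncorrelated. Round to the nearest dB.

Incoherent sources combine by intensity addition: L_total = 10·log₁₀(Σ 10^(L_i/10)).
Σ 10^(L/10) = 10^(74/10) + 10^(70/10) + 10^(80/10) = 1.351e+08.
L_total = 10·log₁₀(1.351e+08) = 81.31 dB.

81 dB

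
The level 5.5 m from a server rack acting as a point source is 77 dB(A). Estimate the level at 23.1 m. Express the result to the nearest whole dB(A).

For a point source, L₂ = L₁ − 20·log₁₀(r₂/r₁).
L₂ = 77 − 20·log₁₀(23.1/5.5) = 77 − 12.465 = 64.54 dB(A).

65 dB(A)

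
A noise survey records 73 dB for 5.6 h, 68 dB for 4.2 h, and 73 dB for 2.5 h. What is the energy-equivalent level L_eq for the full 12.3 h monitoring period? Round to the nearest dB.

72 dB

The energy average is taken in the linear domain: L_eq = 10·log₁₀[(Σ tᵢ·10^(Lᵢ/10))/T], T = 12.3 h.
Σ tᵢ·10^(Lᵢ/10) = 5.6·10^(73/10) + 4.2·10^(68/10) + 2.5·10^(73/10) = 1.881e+08.
L_eq = 10·log₁₀(1.881e+08/12.3) = 71.85 dB.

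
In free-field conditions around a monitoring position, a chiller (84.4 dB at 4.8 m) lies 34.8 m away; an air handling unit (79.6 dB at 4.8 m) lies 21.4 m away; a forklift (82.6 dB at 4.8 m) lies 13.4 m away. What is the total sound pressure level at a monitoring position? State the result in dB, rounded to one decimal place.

First find each source's level at the receiver (point-source: −20·log₁₀(r/r_ref)), then combine on an intensity basis.
chiller: 84.4 − 20·log₁₀(34.8/4.8) = 84.4 − 17.21 = 67.19 dB.
air handling unit: 79.6 − 20·log₁₀(21.4/4.8) = 79.6 − 12.98 = 66.62 dB.
forklift: 82.6 − 20·log₁₀(13.4/4.8) = 82.6 − 8.92 = 73.68 dB.
Σ 10^(L/10) = 3.318e+07 → L_total = 10·log₁₀(3.318e+07) = 75.21 dB.

75.2 dB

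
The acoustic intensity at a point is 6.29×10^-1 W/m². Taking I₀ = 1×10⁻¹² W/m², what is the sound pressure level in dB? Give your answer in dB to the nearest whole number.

118 dB

Dividing by I₀ shifts the exponent by 12: I/I₀ = 6.29×10^11.
L = 10·(0.7987 + 11) = 117.99 dB.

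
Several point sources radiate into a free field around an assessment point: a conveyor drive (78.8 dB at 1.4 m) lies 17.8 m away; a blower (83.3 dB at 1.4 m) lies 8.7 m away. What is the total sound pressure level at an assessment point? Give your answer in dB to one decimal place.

67.8 dB

Apply inverse-square spreading to bring every level to the receiver, then sum 10^(L/10).
conveyor drive: 78.8 − 20·log₁₀(17.8/1.4) = 78.8 − 22.09 = 56.71 dB.
blower: 83.3 − 20·log₁₀(8.7/1.4) = 83.3 − 15.87 = 67.43 dB.
Σ 10^(L/10) = 6.006e+06 → L_total = 10·log₁₀(6.006e+06) = 67.79 dB.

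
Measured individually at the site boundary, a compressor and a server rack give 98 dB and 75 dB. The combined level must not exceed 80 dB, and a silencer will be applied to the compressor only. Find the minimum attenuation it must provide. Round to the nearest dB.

Everything except the compressor sums to 10^(75/10) = 3.162e+07 in linear terms, 75.00 dB.
To meet 80 dB overall, the treated compressor may contribute at most 10^(80/10) − 3.162e+07 = 6.838e+07, i.e. 78.35 dB.
So the compressor must be reduced from 98 to 78.35 dB: IL = 19.65 dB.

20 dB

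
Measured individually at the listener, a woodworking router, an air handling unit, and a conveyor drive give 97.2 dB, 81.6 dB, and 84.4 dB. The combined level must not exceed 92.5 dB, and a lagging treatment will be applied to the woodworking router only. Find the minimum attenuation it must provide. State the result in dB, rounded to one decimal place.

Everything except the woodworking router sums to 10^(81.6/10) + 10^(84.4/10) = 4.200e+08 in linear terms, 86.23 dB.
To meet 92.5 dB overall, the treated woodworking router may contribute at most 10^(92.5/10) − 4.200e+08 = 1.358e+09, i.e. 91.33 dB.
So the woodworking router must be reduced from 97.2 to 91.33 dB: IL = 5.87 dB.

5.9 dB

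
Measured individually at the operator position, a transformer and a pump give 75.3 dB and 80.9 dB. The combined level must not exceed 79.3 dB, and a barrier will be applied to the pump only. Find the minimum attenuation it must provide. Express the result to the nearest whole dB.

The untreated sources together contribute 10^(75.3/10) = 3.388e+07, i.e. 75.30 dB.
To meet 79.3 dB overall, the treated pump may contribute at most 10^(79.3/10) − 3.388e+07 = 5.123e+07, i.e. 77.10 dB.
So the pump must be reduced from 80.9 to 77.10 dB: IL = 3.80 dB.

4 dB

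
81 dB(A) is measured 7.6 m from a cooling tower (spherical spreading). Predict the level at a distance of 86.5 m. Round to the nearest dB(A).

60 dB(A)

Point-source attenuation: ΔL = 20·log₁₀(r₂/r₁) = 20·log₁₀(86.5/7.6) = 21.124 dB.
L₂ = 81 − 20·log₁₀(86.5/7.6) = 81 − 21.124 = 59.88 dB(A).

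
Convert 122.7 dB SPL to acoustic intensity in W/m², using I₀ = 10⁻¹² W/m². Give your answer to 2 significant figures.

1.9 W/m²

L = 10·log₁₀(I/I₀) ⇒ I = I₀·10^(L/10) = 10⁻¹² × 10^12.27.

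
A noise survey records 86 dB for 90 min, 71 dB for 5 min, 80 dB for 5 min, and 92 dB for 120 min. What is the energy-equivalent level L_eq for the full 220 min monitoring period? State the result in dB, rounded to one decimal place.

90.1 dB

The energy average is taken in the linear domain: L_eq = 10·log₁₀[(Σ tᵢ·10^(Lᵢ/10))/T], T = 220 min.
Σ tᵢ·10^(Lᵢ/10) = 90·10^(86/10) + 5·10^(71/10) + 5·10^(80/10) + 120·10^(92/10) = 2.266e+11.
L_eq = 10·log₁₀(2.266e+11/220) = 90.13 dB.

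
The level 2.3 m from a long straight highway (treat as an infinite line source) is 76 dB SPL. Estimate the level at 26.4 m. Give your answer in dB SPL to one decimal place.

Line-source attenuation: ΔL = 10·log₁₀(r₂/r₁) = 10·log₁₀(26.4/2.3) = 10.599 dB.
L₂ = 76 − 10·log₁₀(26.4/2.3) = 76 − 10.599 = 65.40 dB SPL.

65.4 dB SPL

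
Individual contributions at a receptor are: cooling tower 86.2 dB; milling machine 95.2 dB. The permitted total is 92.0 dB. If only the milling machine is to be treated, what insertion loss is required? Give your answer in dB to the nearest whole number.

5 dB

The untreated sources together contribute 10^(86.2/10) = 4.169e+08, i.e. 86.20 dB.
To meet 92.0 dB overall, the treated milling machine may contribute at most 10^(92.0/10) − 4.169e+08 = 1.168e+09, i.e. 90.67 dB.
Required insertion loss = 95.2 − 90.67 = 4.53 dB.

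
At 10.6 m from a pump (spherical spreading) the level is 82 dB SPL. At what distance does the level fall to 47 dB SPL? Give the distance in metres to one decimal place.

For a point source L₁ − L₂ = 20·log₁₀(r₂/r₁), so r₂ = r₁·10^((L₁−L₂)/20).
r₂ = 10.6·10^((82−47)/20) = 10.6·10^(35.0/20) = 596.08 m.

596.1 m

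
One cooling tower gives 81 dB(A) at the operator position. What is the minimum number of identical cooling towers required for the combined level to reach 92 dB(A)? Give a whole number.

13

The shortfall is 92 − 81 = 11.0 dB, and N units add 10·log₁₀ N, so need 10·log₁₀ N ≥ 11.0.
N ≥ 10^(11.0/10) = 12.589, so N = 13.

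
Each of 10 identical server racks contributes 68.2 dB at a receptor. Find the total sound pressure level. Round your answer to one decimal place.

78.2 dB

L_total = L₁ + 10·log₁₀ N for N identical incoherent sources.
L_total = 68.2 + 10·log₁₀(10) = 68.2 + 10.000 = 78.20 dB.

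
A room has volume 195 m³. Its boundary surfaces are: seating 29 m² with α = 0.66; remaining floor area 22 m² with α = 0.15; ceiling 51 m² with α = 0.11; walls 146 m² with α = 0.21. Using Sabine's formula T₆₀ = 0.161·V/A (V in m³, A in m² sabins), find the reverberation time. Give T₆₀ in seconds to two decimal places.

0.53 s

A = Σ Sᵢαᵢ = 29·0.66 + 22·0.15 + 51·0.11 + 146·0.21 = 58.71 m².
T₆₀ = 0.161·V/A = 0.161·195/58.71 = 0.535 s.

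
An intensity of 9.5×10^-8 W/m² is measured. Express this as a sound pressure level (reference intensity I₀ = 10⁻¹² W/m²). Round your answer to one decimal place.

49.8 dB

I/I₀ = 9.5×10^-8/10⁻¹² = 9.5×10^4, and L = 10·log₁₀(I/I₀).
L = 10·(0.9777 + 4) = 49.78 dB.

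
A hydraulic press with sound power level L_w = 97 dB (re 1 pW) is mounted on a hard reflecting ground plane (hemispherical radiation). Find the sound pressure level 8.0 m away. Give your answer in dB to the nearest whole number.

The power spreads over a hemisphere of area 2π·r², so L_p = L_w − 10·log₁₀(2π·r²).
2π·r² = 402.1 m², 10·log₁₀ of that is 26.044 dB.
L_p = 97 − 26.044 = 70.96 dB.

71 dB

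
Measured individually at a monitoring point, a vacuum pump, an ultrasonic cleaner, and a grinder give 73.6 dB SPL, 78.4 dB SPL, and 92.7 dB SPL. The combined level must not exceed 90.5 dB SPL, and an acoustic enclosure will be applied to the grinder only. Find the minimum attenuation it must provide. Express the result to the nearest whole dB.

Everything except the grinder sums to 10^(73.6/10) + 10^(78.4/10) = 9.209e+07 in linear terms, 79.64 dB SPL.
The limit corresponds to 10^(90.5/10) = 1.122e+09; subtracting the fixed part leaves 1.030e+09 for the grinder, i.e. 90.13 dB SPL.
So the grinder must be reduced from 92.7 to 90.13 dB SPL: IL = 2.57 dB.

3 dB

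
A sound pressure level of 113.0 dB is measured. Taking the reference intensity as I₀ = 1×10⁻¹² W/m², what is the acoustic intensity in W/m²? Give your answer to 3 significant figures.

I = I₀·10^(L/10) = 10⁻¹² × 10^(113.0/10) = 10^(-0.700).

0.200 W/m²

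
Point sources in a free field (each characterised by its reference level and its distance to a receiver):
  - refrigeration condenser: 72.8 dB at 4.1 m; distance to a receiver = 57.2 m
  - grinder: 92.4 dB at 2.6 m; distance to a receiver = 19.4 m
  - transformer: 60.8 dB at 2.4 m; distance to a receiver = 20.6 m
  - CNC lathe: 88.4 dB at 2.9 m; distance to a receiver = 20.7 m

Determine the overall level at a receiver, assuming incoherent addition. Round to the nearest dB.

77 dB

First find each source's level at the receiver (point-source: −20·log₁₀(r/r_ref)), then combine on an intensity basis.
refrigeration condenser: 72.8 − 20·log₁₀(57.2/4.1) = 72.8 − 22.89 = 49.91 dB.
grinder: 92.4 − 20·log₁₀(19.4/2.6) = 92.4 − 17.46 = 74.94 dB.
transformer: 60.8 − 20·log₁₀(20.6/2.4) = 60.8 − 18.67 = 42.13 dB.
CNC lathe: 88.4 − 20·log₁₀(20.7/2.9) = 88.4 − 17.07 = 71.33 dB.
Σ 10^(L/10) = 4.491e+07 → L_total = 10·log₁₀(4.491e+07) = 76.52 dB.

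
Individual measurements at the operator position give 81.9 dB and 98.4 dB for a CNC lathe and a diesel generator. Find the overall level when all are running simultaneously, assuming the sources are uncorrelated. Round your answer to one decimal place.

For uncorrelated sources the intensities add, so convert each level to linear form, sum, and take 10·log₁₀ of the total.
Σ 10^(L/10) = 10^(81.9/10) + 10^(98.4/10) = 7.073e+09.
L_total = 10·log₁₀(7.073e+09) = 98.50 dB.

98.5 dB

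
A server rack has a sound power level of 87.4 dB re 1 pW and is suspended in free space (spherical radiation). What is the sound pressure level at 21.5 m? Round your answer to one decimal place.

49.8 dB

L_p = L_w − 10·log₁₀(4π·r²) with r = 21.5 m.
4π·r² = 5809 m², 10·log₁₀ of that is 37.641 dB.
L_p = 87.4 − 37.641 = 49.76 dB.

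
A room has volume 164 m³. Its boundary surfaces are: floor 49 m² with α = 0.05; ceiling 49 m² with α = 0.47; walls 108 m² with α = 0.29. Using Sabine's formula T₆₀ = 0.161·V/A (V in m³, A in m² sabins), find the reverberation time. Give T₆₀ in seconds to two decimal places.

0.46 s

Summing Sᵢαᵢ: 49·0.05 + 49·0.47 + 108·0.29 = 56.80 m².
T₆₀ = 0.161 × 164 / 56.80 = 0.465 s.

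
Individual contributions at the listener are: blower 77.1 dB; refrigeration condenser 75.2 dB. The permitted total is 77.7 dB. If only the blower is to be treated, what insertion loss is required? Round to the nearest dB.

Everything except the blower sums to 10^(75.2/10) = 3.311e+07 in linear terms, 75.20 dB.
To meet 77.7 dB overall, the treated blower may contribute at most 10^(77.7/10) − 3.311e+07 = 2.577e+07, i.e. 74.11 dB.
So the blower must be reduced from 77.1 to 74.11 dB: IL = 2.99 dB.

3 dB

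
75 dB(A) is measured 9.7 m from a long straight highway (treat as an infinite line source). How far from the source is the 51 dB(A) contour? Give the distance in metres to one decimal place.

Line-source spreading drops the level by 10·log₁₀(r₂/r₁); inverting, r₂/r₁ = 10^(ΔL/10).
r₂ = 9.7·10^((75−51)/10) = 9.7·10^(24.0/10) = 2436.53 m.

2436.5 m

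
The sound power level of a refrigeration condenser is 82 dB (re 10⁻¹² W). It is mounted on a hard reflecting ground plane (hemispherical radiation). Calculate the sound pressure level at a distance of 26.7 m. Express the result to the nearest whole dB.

45 dB

Free-field hemispherical radiation: L_p = L_w − 10·log₁₀(2π·r²), r = 26.7 m.
2π·r² = 4479 m², 10·log₁₀ of that is 36.512 dB.
L_p = 82 − 36.512 = 45.49 dB.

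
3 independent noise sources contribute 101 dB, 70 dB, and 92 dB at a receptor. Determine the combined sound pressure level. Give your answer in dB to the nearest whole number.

102 dB

For uncorrelated sources the intensities add, so convert each level to linear form, sum, and take 10·log₁₀ of the total.
Σ 10^(L/10) = 10^(101/10) + 10^(70/10) + 10^(92/10) = 1.418e+10.
L_total = 10·log₁₀(1.418e+10) = 101.52 dB.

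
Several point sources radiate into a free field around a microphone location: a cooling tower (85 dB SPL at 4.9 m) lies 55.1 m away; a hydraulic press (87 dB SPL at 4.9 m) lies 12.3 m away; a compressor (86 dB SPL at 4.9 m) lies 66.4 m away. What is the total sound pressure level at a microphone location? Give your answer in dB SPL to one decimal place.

First find each source's level at the receiver (point-source: −20·log₁₀(r/r_ref)), then combine on an intensity basis.
cooling tower: 85 − 20·log₁₀(55.1/4.9) = 85 − 21.02 = 63.98 dB SPL.
hydraulic press: 87 − 20·log₁₀(12.3/4.9) = 87 − 7.99 = 79.01 dB SPL.
compressor: 86 − 20·log₁₀(66.4/4.9) = 86 − 22.64 = 63.36 dB SPL.
Σ 10^(L/10) = 8.421e+07 → L_total = 10·log₁₀(8.421e+07) = 79.25 dB SPL.

79.3 dB SPL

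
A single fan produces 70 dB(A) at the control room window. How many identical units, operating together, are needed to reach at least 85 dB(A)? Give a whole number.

Need L₁ + 10·log₁₀ N ≥ 85, i.e. log₁₀ N ≥ 1.50.
N ≥ 10^(15.0/10) = 31.623, so N = 32.

32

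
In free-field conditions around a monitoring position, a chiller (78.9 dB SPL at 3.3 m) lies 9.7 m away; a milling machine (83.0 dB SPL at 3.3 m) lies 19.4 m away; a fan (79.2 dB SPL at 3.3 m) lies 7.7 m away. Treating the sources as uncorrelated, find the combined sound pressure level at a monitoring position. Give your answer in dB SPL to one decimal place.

74.8 dB SPL

Apply inverse-square spreading to bring every level to the receiver, then sum 10^(L/10).
chiller: 78.9 − 20·log₁₀(9.7/3.3) = 78.9 − 9.37 = 69.53 dB SPL.
milling machine: 83.0 − 20·log₁₀(19.4/3.3) = 83.0 − 15.39 = 67.61 dB SPL.
fan: 79.2 − 20·log₁₀(7.7/3.3) = 79.2 − 7.36 = 71.84 dB SPL.
Σ 10^(L/10) = 3.003e+07 → L_total = 10·log₁₀(3.003e+07) = 74.78 dB SPL.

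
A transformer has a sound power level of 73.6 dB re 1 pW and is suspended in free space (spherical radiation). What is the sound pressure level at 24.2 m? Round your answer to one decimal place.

34.9 dB

L_p = L_w − 10·log₁₀(4π·r²) with r = 24.2 m.
4π·r² = 7359 m², 10·log₁₀ of that is 38.668 dB.
L_p = 73.6 − 38.668 = 34.93 dB.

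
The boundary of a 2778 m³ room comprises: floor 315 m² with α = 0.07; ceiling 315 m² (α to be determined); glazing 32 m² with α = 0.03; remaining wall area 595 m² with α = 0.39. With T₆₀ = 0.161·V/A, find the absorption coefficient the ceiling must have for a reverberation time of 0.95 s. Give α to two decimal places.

0.68

From T₆₀ = 0.161·V/A, the target T₆₀ = 0.95 s needs A = 0.161·2778/0.95 = 470.80 m².
Absorption from the other surfaces = 315·0.07 + 32·0.03 + 595·0.39 = 255.06 m², so the ceiling must supply 215.74 m² over 315 m².
α = 215.74/315 = 0.685.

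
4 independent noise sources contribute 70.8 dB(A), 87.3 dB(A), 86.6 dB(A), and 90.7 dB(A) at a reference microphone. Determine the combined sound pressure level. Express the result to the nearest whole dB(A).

93 dB(A)

Incoherent sources combine by intensity addition: L_total = 10·log₁₀(Σ 10^(L_i/10)).
Σ 10^(L/10) = 10^(70.8/10) + 10^(87.3/10) + 10^(86.6/10) + 10^(90.7/10) = 2.181e+09.
L_total = 10·log₁₀(2.181e+09) = 93.39 dB(A).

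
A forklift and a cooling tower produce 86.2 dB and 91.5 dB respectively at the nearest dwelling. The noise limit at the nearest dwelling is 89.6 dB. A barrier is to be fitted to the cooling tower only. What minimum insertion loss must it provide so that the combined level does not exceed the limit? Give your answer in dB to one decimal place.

Fixed contribution from the other source: Σ 10^(L/10) = 10^(86.2/10) = 4.169e+08 (86.20 dB).
To meet 89.6 dB overall, the treated cooling tower may contribute at most 10^(89.6/10) − 4.169e+08 = 4.951e+08, i.e. 86.95 dB.
So the cooling tower must be reduced from 91.5 to 86.95 dB: IL = 4.55 dB.

4.6 dB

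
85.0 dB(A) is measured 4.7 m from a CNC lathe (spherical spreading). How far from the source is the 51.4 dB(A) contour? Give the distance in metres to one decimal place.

For a point source L₁ − L₂ = 20·log₁₀(r₂/r₁), so r₂ = r₁·10^((L₁−L₂)/20).
r₂ = 4.7·10^((85.0−51.4)/20) = 4.7·10^(33.6/20) = 224.96 m.

225.0 m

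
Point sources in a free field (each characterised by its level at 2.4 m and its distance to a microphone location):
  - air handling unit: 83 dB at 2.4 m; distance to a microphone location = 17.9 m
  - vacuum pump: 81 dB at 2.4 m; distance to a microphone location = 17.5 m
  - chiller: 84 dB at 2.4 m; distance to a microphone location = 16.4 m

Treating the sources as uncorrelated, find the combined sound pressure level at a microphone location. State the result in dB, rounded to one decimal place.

70.5 dB

First find each source's level at the receiver (point-source: −20·log₁₀(r/r_ref)), then combine on an intensity basis.
air handling unit: 83 − 20·log₁₀(17.9/2.4) = 83 − 17.45 = 65.55 dB.
vacuum pump: 81 − 20·log₁₀(17.5/2.4) = 81 − 17.26 = 63.74 dB.
chiller: 84 − 20·log₁₀(16.4/2.4) = 84 − 16.69 = 67.31 dB.
Σ 10^(L/10) = 1.133e+07 → L_total = 10·log₁₀(1.133e+07) = 70.54 dB.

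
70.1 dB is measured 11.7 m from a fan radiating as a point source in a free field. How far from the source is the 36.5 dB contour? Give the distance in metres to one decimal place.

The 33.6 dB drop corresponds to a distance ratio of 10^(33.6/20) for a point source.
r₂ = 11.7·10^((70.1−36.5)/20) = 11.7·10^(33.6/20) = 560.00 m.

560.0 m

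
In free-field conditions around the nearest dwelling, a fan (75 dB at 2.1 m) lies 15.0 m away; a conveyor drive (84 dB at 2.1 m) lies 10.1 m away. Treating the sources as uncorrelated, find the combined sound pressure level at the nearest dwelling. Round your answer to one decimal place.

70.6 dB

First find each source's level at the receiver (point-source: −20·log₁₀(r/r_ref)), then combine on an intensity basis.
fan: 75 − 20·log₁₀(15.0/2.1) = 75 − 17.08 = 57.92 dB.
conveyor drive: 84 − 20·log₁₀(10.1/2.1) = 84 − 13.64 = 70.36 dB.
Σ 10^(L/10) = 1.148e+07 → L_total = 10·log₁₀(1.148e+07) = 70.60 dB.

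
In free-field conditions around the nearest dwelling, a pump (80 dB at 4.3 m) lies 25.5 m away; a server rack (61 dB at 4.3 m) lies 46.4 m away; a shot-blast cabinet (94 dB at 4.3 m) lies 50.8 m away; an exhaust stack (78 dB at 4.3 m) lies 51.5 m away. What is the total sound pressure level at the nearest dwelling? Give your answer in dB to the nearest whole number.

Propagate each source to the receiver with L = L_ref − 20·log₁₀(r/r_ref), then add intensities.
pump: 80 − 20·log₁₀(25.5/4.3) = 80 − 15.46 = 64.54 dB.
server rack: 61 − 20·log₁₀(46.4/4.3) = 61 − 20.66 = 40.34 dB.
shot-blast cabinet: 94 − 20·log₁₀(50.8/4.3) = 94 − 21.45 = 72.55 dB.
exhaust stack: 78 − 20·log₁₀(51.5/4.3) = 78 − 21.57 = 56.43 dB.
Σ 10^(L/10) = 2.129e+07 → L_total = 10·log₁₀(2.129e+07) = 73.28 dB.

73 dB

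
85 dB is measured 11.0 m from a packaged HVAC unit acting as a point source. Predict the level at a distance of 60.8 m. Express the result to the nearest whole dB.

70 dB

Point-source attenuation: ΔL = 20·log₁₀(r₂/r₁) = 20·log₁₀(60.8/11.0) = 14.850 dB.
L₂ = 85 − 20·log₁₀(60.8/11.0) = 85 − 14.850 = 70.15 dB.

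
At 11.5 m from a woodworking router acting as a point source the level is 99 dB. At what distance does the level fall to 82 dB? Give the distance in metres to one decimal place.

The 17.0 dB drop corresponds to a distance ratio of 10^(17.0/20) for a point source.
r₂ = 11.5·10^((99−82)/20) = 11.5·10^(17.0/20) = 81.41 m.

81.4 m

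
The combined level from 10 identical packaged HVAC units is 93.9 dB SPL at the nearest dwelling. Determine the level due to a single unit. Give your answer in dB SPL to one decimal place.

83.9 dB SPL

Dividing the total intensity by 10 lowers the level by 10·log₁₀ 10 = 10.000 dB: L₁ = 93.9 − 10.000.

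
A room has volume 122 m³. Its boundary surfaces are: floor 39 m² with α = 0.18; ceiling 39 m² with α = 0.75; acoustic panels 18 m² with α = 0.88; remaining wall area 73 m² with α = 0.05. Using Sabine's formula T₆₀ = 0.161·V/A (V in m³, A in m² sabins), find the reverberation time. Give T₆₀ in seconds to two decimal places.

0.35 s

A = Σ Sᵢαᵢ = 39·0.18 + 39·0.75 + 18·0.88 + 73·0.05 = 55.76 m².
T₆₀ = 0.161 × 122 / 55.76 = 0.352 s.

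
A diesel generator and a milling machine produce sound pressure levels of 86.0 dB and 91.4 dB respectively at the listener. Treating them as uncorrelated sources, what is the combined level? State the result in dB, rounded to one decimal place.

For uncorrelated sources the intensities add, so convert each level to linear form, sum, and take 10·log₁₀ of the total.
Σ 10^(L/10) = 10^(86.0/10) + 10^(91.4/10) = 1.778e+09.
L_total = 10·log₁₀(1.778e+09) = 92.50 dB.

92.5 dB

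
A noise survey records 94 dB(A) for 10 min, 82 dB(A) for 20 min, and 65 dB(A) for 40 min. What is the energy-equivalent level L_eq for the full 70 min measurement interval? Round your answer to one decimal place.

The energy average is taken in the linear domain: L_eq = 10·log₁₀[(Σ tᵢ·10^(Lᵢ/10))/T], T = 70 min.
Σ tᵢ·10^(Lᵢ/10) = 10·10^(94/10) + 20·10^(82/10) + 40·10^(65/10) = 2.842e+10.
L_eq = 10·log₁₀(2.842e+10/70) = 86.08 dB(A).

86.1 dB(A)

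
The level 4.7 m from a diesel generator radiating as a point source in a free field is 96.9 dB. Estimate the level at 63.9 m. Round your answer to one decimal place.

For a point source, L₂ = L₁ − 20·log₁₀(r₂/r₁).
L₂ = 96.9 − 20·log₁₀(63.9/4.7) = 96.9 − 22.668 = 74.23 dB.

74.2 dB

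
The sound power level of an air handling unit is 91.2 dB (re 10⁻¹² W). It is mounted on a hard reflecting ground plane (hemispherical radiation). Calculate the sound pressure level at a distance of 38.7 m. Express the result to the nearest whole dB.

Free-field hemispherical radiation: L_p = L_w − 10·log₁₀(2π·r²), r = 38.7 m.
2π·r² = 9410 m², 10·log₁₀ of that is 39.736 dB.
L_p = 91.2 − 39.736 = 51.46 dB.

51 dB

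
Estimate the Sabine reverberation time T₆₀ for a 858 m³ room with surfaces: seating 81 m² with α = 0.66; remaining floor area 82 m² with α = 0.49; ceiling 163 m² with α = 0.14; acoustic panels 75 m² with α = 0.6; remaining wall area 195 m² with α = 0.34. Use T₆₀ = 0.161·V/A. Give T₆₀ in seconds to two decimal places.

0.61 s

Total absorption A = 81·0.66 + 82·0.49 + 163·0.14 + 75·0.6 + 195·0.34 = 227.76 m² sabins.
T₆₀ = 0.161·V/A = 0.161·858/227.76 = 0.607 s.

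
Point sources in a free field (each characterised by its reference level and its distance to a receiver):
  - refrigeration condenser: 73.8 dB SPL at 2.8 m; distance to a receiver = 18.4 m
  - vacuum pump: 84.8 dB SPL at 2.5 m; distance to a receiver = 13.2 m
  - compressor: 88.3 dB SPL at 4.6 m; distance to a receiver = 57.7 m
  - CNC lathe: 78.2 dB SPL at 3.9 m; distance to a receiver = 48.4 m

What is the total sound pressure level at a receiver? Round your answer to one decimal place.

Propagate each source to the receiver with L = L_ref − 20·log₁₀(r/r_ref), then add intensities.
refrigeration condenser: 73.8 − 20·log₁₀(18.4/2.8) = 73.8 − 16.35 = 57.45 dB SPL.
vacuum pump: 84.8 − 20·log₁₀(13.2/2.5) = 84.8 − 14.45 = 70.35 dB SPL.
compressor: 88.3 − 20·log₁₀(57.7/4.6) = 88.3 − 21.97 = 66.33 dB SPL.
CNC lathe: 78.2 − 20·log₁₀(48.4/3.9) = 78.2 − 21.88 = 56.32 dB SPL.
Σ 10^(L/10) = 1.611e+07 → L_total = 10·log₁₀(1.611e+07) = 72.07 dB SPL.

72.1 dB SPL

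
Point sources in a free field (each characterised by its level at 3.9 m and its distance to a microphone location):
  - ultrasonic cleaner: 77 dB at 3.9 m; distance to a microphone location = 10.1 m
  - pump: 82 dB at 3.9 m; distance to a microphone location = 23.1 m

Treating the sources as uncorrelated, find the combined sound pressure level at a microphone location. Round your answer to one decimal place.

70.8 dB

First find each source's level at the receiver (point-source: −20·log₁₀(r/r_ref)), then combine on an intensity basis.
ultrasonic cleaner: 77 − 20·log₁₀(10.1/3.9) = 77 − 8.27 = 68.73 dB.
pump: 82 − 20·log₁₀(23.1/3.9) = 82 − 15.45 = 66.55 dB.
Σ 10^(L/10) = 1.199e+07 → L_total = 10·log₁₀(1.199e+07) = 70.79 dB.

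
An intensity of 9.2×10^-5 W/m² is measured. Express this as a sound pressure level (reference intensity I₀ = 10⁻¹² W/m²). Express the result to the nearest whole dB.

Dividing by I₀ shifts the exponent by 12: I/I₀ = 9.2×10^7.
L = 10·(0.9638 + 7) = 79.64 dB.

80 dB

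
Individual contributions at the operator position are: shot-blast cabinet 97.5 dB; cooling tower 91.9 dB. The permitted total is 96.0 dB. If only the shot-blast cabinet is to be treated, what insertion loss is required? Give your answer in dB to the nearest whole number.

Fixed contribution from the other source: Σ 10^(L/10) = 10^(91.9/10) = 1.549e+09 (91.90 dB).
To meet 96.0 dB overall, the treated shot-blast cabinet may contribute at most 10^(96.0/10) − 1.549e+09 = 2.432e+09, i.e. 93.86 dB.
So the shot-blast cabinet must be reduced from 97.5 to 93.86 dB: IL = 3.64 dB.

4 dB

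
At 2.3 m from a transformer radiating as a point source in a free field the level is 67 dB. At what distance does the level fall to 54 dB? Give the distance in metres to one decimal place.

The 13.0 dB drop corresponds to a distance ratio of 10^(13.0/20) for a point source.
r₂ = 2.3·10^((67−54)/20) = 2.3·10^(13.0/20) = 10.27 m.

10.3 m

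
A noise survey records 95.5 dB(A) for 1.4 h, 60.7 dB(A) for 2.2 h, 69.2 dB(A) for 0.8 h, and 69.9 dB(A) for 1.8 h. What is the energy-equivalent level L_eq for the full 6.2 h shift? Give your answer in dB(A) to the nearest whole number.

89 dB(A)

Weight each interval's intensity by its duration and average over T = 6.2 h:
Σ tᵢ·10^(Lᵢ/10) = 1.4·10^(95.5/10) + 2.2·10^(60.7/10) + 0.8·10^(69.2/10) + 1.8·10^(69.9/10) = 4.994e+09.
L_eq = 10·log₁₀(4.994e+09/6.2) = 89.06 dB(A).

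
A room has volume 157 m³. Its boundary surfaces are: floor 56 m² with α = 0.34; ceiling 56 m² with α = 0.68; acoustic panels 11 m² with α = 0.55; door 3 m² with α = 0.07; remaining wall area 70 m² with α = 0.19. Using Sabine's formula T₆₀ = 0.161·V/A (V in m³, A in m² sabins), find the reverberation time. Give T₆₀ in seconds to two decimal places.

0.33 s

Total absorption A = 56·0.34 + 56·0.68 + 11·0.55 + 3·0.07 + 70·0.19 = 76.68 m² sabins.
T₆₀ = 0.161·V/A = 0.161·157/76.68 = 0.330 s.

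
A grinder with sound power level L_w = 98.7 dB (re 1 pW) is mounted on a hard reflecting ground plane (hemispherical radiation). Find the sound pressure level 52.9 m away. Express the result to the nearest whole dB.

The power spreads over a hemisphere of area 2π·r², so L_p = L_w − 10·log₁₀(2π·r²).
2π·r² = 1.758e+04 m², 10·log₁₀ of that is 42.451 dB.
L_p = 98.7 − 42.451 = 56.25 dB.

56 dB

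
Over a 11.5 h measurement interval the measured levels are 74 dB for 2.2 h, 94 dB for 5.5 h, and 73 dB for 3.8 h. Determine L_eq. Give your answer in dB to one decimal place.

L_eq = 10·log₁₀[(1/T)·Σ tᵢ·10^(Lᵢ/10)] with T = 11.5 h.
Σ tᵢ·10^(Lᵢ/10) = 2.2·10^(74/10) + 5.5·10^(94/10) + 3.8·10^(73/10) = 1.395e+10.
L_eq = 10·log₁₀(1.395e+10/11.5) = 90.84 dB.

90.8 dB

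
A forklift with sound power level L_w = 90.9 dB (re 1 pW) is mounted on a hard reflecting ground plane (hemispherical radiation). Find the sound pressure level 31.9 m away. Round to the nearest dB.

The power spreads over a hemisphere of area 2π·r², so L_p = L_w − 10·log₁₀(2π·r²).
2π·r² = 6394 m², 10·log₁₀ of that is 38.058 dB.
L_p = 90.9 − 38.058 = 52.84 dB.

53 dB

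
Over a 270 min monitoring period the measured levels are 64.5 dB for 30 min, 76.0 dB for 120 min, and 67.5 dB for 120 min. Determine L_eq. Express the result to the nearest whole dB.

73 dB

The energy average is taken in the linear domain: L_eq = 10·log₁₀[(Σ tᵢ·10^(Lᵢ/10))/T], T = 270 min.
Σ tᵢ·10^(Lᵢ/10) = 30·10^(64.5/10) + 120·10^(76.0/10) + 120·10^(67.5/10) = 5.537e+09.
L_eq = 10·log₁₀(5.537e+09/270) = 73.12 dB.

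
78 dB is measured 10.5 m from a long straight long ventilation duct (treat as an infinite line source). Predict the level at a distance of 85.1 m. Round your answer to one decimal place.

Line-source attenuation: ΔL = 10·log₁₀(r₂/r₁) = 10·log₁₀(85.1/10.5) = 9.087 dB.
L₂ = 78 − 10·log₁₀(85.1/10.5) = 78 − 9.087 = 68.91 dB.

68.9 dB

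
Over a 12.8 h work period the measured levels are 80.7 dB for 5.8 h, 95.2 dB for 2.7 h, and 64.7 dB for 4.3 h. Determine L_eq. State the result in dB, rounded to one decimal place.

Weight each interval's intensity by its duration and average over T = 12.8 h:
Σ tᵢ·10^(Lᵢ/10) = 5.8·10^(80.7/10) + 2.7·10^(95.2/10) + 4.3·10^(64.7/10) = 9.635e+09.
L_eq = 10·log₁₀(9.635e+09/12.8) = 88.77 dB.

88.8 dB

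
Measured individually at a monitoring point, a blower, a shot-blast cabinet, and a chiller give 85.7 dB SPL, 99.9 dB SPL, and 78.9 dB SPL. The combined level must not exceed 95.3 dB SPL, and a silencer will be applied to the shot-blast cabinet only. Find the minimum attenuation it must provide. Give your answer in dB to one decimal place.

5.2 dB

Everything except the shot-blast cabinet sums to 10^(85.7/10) + 10^(78.9/10) = 4.492e+08 in linear terms, 86.52 dB SPL.
To meet 95.3 dB SPL overall, the treated shot-blast cabinet may contribute at most 10^(95.3/10) − 4.492e+08 = 2.939e+09, i.e. 94.68 dB SPL.
Required insertion loss = 99.9 − 94.68 = 5.22 dB.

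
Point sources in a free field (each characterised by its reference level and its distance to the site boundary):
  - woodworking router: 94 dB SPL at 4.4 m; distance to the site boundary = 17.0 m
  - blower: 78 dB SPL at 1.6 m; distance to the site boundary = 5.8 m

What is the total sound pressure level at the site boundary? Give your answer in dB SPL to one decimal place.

82.4 dB SPL

Propagate each source to the receiver with L = L_ref − 20·log₁₀(r/r_ref), then add intensities.
woodworking router: 94 − 20·log₁₀(17.0/4.4) = 94 − 11.74 = 82.26 dB SPL.
blower: 78 − 20·log₁₀(5.8/1.6) = 78 − 11.19 = 66.81 dB SPL.
Σ 10^(L/10) = 1.731e+08 → L_total = 10·log₁₀(1.731e+08) = 82.38 dB SPL.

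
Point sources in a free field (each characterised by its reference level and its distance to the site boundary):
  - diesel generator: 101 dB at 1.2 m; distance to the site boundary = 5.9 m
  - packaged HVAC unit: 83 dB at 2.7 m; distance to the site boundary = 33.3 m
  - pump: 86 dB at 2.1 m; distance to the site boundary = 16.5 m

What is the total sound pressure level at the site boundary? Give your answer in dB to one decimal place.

Apply inverse-square spreading to bring every level to the receiver, then sum 10^(L/10).
diesel generator: 101 − 20·log₁₀(5.9/1.2) = 101 − 13.83 = 87.17 dB.
packaged HVAC unit: 83 − 20·log₁₀(33.3/2.7) = 83 − 21.82 = 61.18 dB.
pump: 86 − 20·log₁₀(16.5/2.1) = 86 − 17.91 = 68.09 dB.
Σ 10^(L/10) = 5.285e+08 → L_total = 10·log₁₀(5.285e+08) = 87.23 dB.

87.2 dB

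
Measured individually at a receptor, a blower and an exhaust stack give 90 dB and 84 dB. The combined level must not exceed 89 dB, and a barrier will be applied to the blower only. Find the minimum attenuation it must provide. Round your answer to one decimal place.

The untreated sources together contribute 10^(84/10) = 2.512e+08, i.e. 84.00 dB.
To meet 89 dB overall, the treated blower may contribute at most 10^(89/10) − 2.512e+08 = 5.431e+08, i.e. 87.35 dB.
Required insertion loss = 90 − 87.35 = 2.65 dB.

2.7 dB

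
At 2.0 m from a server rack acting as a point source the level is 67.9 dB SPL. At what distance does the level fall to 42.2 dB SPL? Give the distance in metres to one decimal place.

The 25.7 dB drop corresponds to a distance ratio of 10^(25.7/20) for a point source.
r₂ = 2.0·10^((67.9−42.2)/20) = 2.0·10^(25.7/20) = 38.55 m.

38.6 m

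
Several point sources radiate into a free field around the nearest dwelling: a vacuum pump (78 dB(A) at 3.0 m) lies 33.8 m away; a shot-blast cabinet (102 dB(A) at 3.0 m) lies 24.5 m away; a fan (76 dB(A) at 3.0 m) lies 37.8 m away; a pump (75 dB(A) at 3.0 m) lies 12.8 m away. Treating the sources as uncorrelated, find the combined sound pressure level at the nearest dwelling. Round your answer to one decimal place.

83.8 dB(A)

Propagate each source to the receiver with L = L_ref − 20·log₁₀(r/r_ref), then add intensities.
vacuum pump: 78 − 20·log₁₀(33.8/3.0) = 78 − 21.04 = 56.96 dB(A).
shot-blast cabinet: 102 − 20·log₁₀(24.5/3.0) = 102 − 18.24 = 83.76 dB(A).
fan: 76 − 20·log₁₀(37.8/3.0) = 76 − 22.01 = 53.99 dB(A).
pump: 75 − 20·log₁₀(12.8/3.0) = 75 − 12.60 = 62.40 dB(A).
Σ 10^(L/10) = 2.401e+08 → L_total = 10·log₁₀(2.401e+08) = 83.80 dB(A).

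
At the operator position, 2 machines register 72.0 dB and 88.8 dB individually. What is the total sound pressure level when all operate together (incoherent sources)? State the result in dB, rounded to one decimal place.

88.9 dB

Incoherent sources combine by intensity addition: L_total = 10·log₁₀(Σ 10^(L_i/10)).
Σ 10^(L/10) = 10^(72.0/10) + 10^(88.8/10) = 7.744e+08.
L_total = 10·log₁₀(7.744e+08) = 88.89 dB.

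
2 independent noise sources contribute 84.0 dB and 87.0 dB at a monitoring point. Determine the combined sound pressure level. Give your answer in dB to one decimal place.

Incoherent sources combine by intensity addition: L_total = 10·log₁₀(Σ 10^(L_i/10)).
Σ 10^(L/10) = 10^(84.0/10) + 10^(87.0/10) = 7.524e+08.
L_total = 10·log₁₀(7.524e+08) = 88.76 dB.

88.8 dB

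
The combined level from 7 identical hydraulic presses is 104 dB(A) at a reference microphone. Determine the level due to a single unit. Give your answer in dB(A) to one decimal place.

95.5 dB(A)

7 equal contributions raise the level by 10·log₁₀ 7 = 8.451 dB, so each unit alone gives 104 − 8.451.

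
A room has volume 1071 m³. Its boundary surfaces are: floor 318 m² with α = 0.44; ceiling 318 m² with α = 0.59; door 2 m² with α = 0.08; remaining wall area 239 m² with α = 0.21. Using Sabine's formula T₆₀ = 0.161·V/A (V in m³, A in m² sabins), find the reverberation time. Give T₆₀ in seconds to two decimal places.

0.46 s

Summing Sᵢαᵢ: 318·0.44 + 318·0.59 + 2·0.08 + 239·0.21 = 377.89 m².
T₆₀ = 0.161·V/A = 0.161·1071/377.89 = 0.456 s.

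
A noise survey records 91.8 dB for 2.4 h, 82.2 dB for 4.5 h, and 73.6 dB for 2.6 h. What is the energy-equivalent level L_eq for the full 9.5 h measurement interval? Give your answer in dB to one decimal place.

86.7 dB

The energy average is taken in the linear domain: L_eq = 10·log₁₀[(Σ tᵢ·10^(Lᵢ/10))/T], T = 9.5 h.
Σ tᵢ·10^(Lᵢ/10) = 2.4·10^(91.8/10) + 4.5·10^(82.2/10) + 2.6·10^(73.6/10) = 4.439e+09.
L_eq = 10·log₁₀(4.439e+09/9.5) = 86.70 dB.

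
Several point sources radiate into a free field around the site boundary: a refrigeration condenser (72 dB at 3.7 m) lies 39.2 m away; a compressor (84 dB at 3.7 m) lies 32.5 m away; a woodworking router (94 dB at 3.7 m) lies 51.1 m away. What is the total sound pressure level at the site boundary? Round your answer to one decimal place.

72.2 dB

Propagate each source to the receiver with L = L_ref − 20·log₁₀(r/r_ref), then add intensities.
refrigeration condenser: 72 − 20·log₁₀(39.2/3.7) = 72 − 20.50 = 51.50 dB.
compressor: 84 − 20·log₁₀(32.5/3.7) = 84 − 18.87 = 65.13 dB.
woodworking router: 94 − 20·log₁₀(51.1/3.7) = 94 − 22.80 = 71.20 dB.
Σ 10^(L/10) = 1.657e+07 → L_total = 10·log₁₀(1.657e+07) = 72.19 dB.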